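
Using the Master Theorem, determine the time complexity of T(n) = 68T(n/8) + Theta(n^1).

Master Theorem for T(n) = 68T(n/8) + O(n^1):

a = 68, b = 8, c = 1
log_b(a) = log_8(68) = 2.0292

Case 1: c = 1 < log_8(68) = 2.0292
T(n) = O(n^(log_8 68))

For T(n) = 68T(n/8) + O(n^1): log_8(68) = 2.0292. This is Case 1 of the Master Theorem (c < log_b(a), work dominated by leaves), giving O(n^(log_8 68)).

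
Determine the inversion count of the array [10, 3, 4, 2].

Finding inversions in [10, 3, 4, 2]:

(0, 1): arr[0]=10 > arr[1]=3
(0, 2): arr[0]=10 > arr[2]=4
(0, 3): arr[0]=10 > arr[3]=2
(1, 3): arr[1]=3 > arr[3]=2
(2, 3): arr[2]=4 > arr[3]=2

Total inversions: 5

The array has 5 inversion(s): (0,1), (0,2), (0,3), (1,3), (2,3). Each pair (i,j) satisfies i < j and arr[i] > arr[j].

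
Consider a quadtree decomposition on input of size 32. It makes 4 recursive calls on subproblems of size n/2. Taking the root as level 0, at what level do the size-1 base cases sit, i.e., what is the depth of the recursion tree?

For divide and conquer with division factor 2:

Problem sizes at each level:
Level 0: 32
Level 1: 16
Level 2: 8
Level 3: 4
Level 4: 2
Level 5: 1

The root is level 0 and the size-1 base case is level 5 (the tree spans levels 0 through 5, i.e. 6 levels counting the root), so the depth is the number of divisions: log_2(32) = 5

The recursion tree depth is log_2(32) = 5. At each level, the problem size is divided by 2, so it takes 5 divisions to reduce to a base case of size 1. The algorithm makes 4 recursive calls at each level.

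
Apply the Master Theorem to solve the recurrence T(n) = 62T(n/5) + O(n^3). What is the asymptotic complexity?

Master Theorem for T(n) = 62T(n/5) + O(n^3):

a = 62, b = 5, c = 3
log_b(a) = log_5(62) = 2.5643

Case 3: c = 3 > log_5(62) = 2.5643
T(n) = O(n^3) = O(n^3)

For T(n) = 62T(n/5) + O(n^3): log_5(62) = 2.5643. This is Case 3 of the Master Theorem (c > log_b(a), work dominated by root), giving O(n^3).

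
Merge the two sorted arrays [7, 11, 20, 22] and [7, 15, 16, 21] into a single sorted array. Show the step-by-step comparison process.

Merging process:

Compare 7 vs 7: take 7 from left. Merged: [7]
Compare 11 vs 7: take 7 from right. Merged: [7, 7]
Compare 11 vs 15: take 11 from left. Merged: [7, 7, 11]
Compare 20 vs 15: take 15 from right. Merged: [7, 7, 11, 15]
Compare 20 vs 16: take 16 from right. Merged: [7, 7, 11, 15, 16]
Compare 20 vs 21: take 20 from left. Merged: [7, 7, 11, 15, 16, 20]
Compare 22 vs 21: take 21 from right. Merged: [7, 7, 11, 15, 16, 20, 21]
Append remaining from left: [22]. Merged: [7, 7, 11, 15, 16, 20, 21, 22]

Final merged array: [7, 7, 11, 15, 16, 20, 21, 22]
Total comparisons: 7

The merged array is [7, 7, 11, 15, 16, 20, 21, 22], requiring 7 comparisons. The merge step runs in O(n) time where n is the total number of elements.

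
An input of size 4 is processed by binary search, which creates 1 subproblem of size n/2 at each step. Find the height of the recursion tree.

For divide and conquer with division factor 2:

Problem sizes at each level:
Level 0: 4
Level 1: 2
Level 2: 1

The root is level 0 and the size-1 base case is level 2 (the tree spans levels 0 through 2, i.e. 3 levels counting the root), so the depth is the number of divisions: log_2(4) = 2

The recursion tree depth is log_2(4) = 2. At each level, the problem size is divided by 2, so it takes 2 divisions to reduce to a base case of size 1. The algorithm makes 1 recursive call at each level.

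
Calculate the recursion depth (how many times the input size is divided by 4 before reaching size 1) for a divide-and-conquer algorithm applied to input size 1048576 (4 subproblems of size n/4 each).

For divide and conquer with division factor 4:

Problem sizes at each level:
Level 0: 1048576
Level 1: 262144
Level 2: 65536
Level 3: 16384
Level 4: 4096
Level 5: 1024
Level 6: 256
Level 7: 64
Level 8: 16
Level 9: 4
Level 10: 1

The root is level 0 and the size-1 base case is level 10 (the tree spans levels 0 through 10, i.e. 11 levels counting the root), so the depth is the number of divisions: log_4(1048576) = 10

The recursion tree depth is log_4(1048576) = 10. At each level, the problem size is divided by 4, so it takes 10 divisions to reduce to a base case of size 1. The algorithm makes 4 recursive calls at each level.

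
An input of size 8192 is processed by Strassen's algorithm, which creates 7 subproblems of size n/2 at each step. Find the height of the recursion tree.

For divide and conquer with division factor 2:

Problem sizes at each level:
Level 0: 8192
Level 1: 4096
Level 2: 2048
Level 3: 1024
Level 4: 512
Level 5: 256
Level 6: 128
Level 7: 64
Level 8: 32
Level 9: 16
Level 10: 8
Level 11: 4
Level 12: 2
Level 13: 1

The root is level 0 and the size-1 base case is level 13 (the tree spans levels 0 through 13, i.e. 14 levels counting the root), so the depth is the number of divisions: log_2(8192) = 13

The recursion tree depth is log_2(8192) = 13. At each level, the problem size is divided by 2, so it takes 13 divisions to reduce to a base case of size 1. The algorithm makes 7 recursive calls at each level.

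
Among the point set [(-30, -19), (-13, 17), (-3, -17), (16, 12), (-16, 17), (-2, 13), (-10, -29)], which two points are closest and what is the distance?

Computing all pairwise distances among 7 points:

d((-30, -19), (-13, 17)) = 39.8121
d((-30, -19), (-3, -17)) = 27.074
d((-30, -19), (16, 12)) = 55.4707
d((-30, -19), (-16, 17)) = 38.6264
d((-30, -19), (-2, 13)) = 42.5206
d((-30, -19), (-10, -29)) = 22.3607
d((-13, 17), (-3, -17)) = 35.4401
d((-13, 17), (16, 12)) = 29.4279
d((-13, 17), (-16, 17)) = 3.0 <-- minimum
d((-13, 17), (-2, 13)) = 11.7047
d((-13, 17), (-10, -29)) = 46.0977
d((-3, -17), (16, 12)) = 34.6699
d((-3, -17), (-16, 17)) = 36.4005
d((-3, -17), (-2, 13)) = 30.0167
d((-3, -17), (-10, -29)) = 13.8924
d((16, 12), (-16, 17)) = 32.3883
d((16, 12), (-2, 13)) = 18.0278
d((16, 12), (-10, -29)) = 48.5489
d((-16, 17), (-2, 13)) = 14.5602
d((-16, 17), (-10, -29)) = 46.3897
d((-2, 13), (-10, -29)) = 42.7551

Closest pair: (-13, 17) and (-16, 17) with distance 3.0

The closest pair is (-13, 17) and (-16, 17) with Euclidean distance 3.0. For 7 points, brute-force pairwise comparison is shown above. For large n, the divide-and-conquer algorithm (sort by x, recurse on halves, check the dividing strip) achieves O(n log n).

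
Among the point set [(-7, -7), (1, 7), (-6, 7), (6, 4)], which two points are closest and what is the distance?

Computing all pairwise distances among 4 points:

d((-7, -7), (1, 7)) = 16.1245
d((-7, -7), (-6, 7)) = 14.0357
d((-7, -7), (6, 4)) = 17.0294
d((1, 7), (-6, 7)) = 7.0
d((1, 7), (6, 4)) = 5.831 <-- minimum
d((-6, 7), (6, 4)) = 12.3693

Closest pair: (1, 7) and (6, 4) with distance 5.831

The closest pair is (1, 7) and (6, 4) with Euclidean distance 5.831. For 4 points, brute-force pairwise comparison is shown above. For large n, the divide-and-conquer algorithm (sort by x, recurse on halves, check the dividing strip) achieves O(n log n).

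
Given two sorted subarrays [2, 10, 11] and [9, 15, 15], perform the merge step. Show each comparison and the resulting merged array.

Merging process:

Compare 2 vs 9: take 2 from left. Merged: [2]
Compare 10 vs 9: take 9 from right. Merged: [2, 9]
Compare 10 vs 15: take 10 from left. Merged: [2, 9, 10]
Compare 11 vs 15: take 11 from left. Merged: [2, 9, 10, 11]
Append remaining from right: [15, 15]. Merged: [2, 9, 10, 11, 15, 15]

Final merged array: [2, 9, 10, 11, 15, 15]
Total comparisons: 4

The merged array is [2, 9, 10, 11, 15, 15], requiring 4 comparisons. The merge step runs in O(n) time where n is the total number of elements.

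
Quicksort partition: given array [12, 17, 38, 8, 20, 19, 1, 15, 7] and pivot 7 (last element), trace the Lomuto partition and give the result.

Lomuto partition with pivot = 7:

Initial array: [12, 17, 38, 8, 20, 19, 1, 15, 7]

arr[0]=12 > 7: no swap
arr[1]=17 > 7: no swap
arr[2]=38 > 7: no swap
arr[3]=8 > 7: no swap
arr[4]=20 > 7: no swap
arr[5]=19 > 7: no swap
arr[6]=1 <= 7: swap with position 0, array becomes [1, 17, 38, 8, 20, 19, 12, 15, 7]
arr[7]=15 > 7: no swap

Place pivot at position 1: [1, 7, 38, 8, 20, 19, 12, 15, 17]
Pivot position: 1

After partitioning with pivot 7, the array becomes [1, 7, 38, 8, 20, 19, 12, 15, 17]. The pivot is placed at index 1. All elements to the left of the pivot are <= 7, and all elements to the right are > 7.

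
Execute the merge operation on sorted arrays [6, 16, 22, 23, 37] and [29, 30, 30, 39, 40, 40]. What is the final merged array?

Merging process:

Compare 6 vs 29: take 6 from left. Merged: [6]
Compare 16 vs 29: take 16 from left. Merged: [6, 16]
Compare 22 vs 29: take 22 from left. Merged: [6, 16, 22]
Compare 23 vs 29: take 23 from left. Merged: [6, 16, 22, 23]
Compare 37 vs 29: take 29 from right. Merged: [6, 16, 22, 23, 29]
Compare 37 vs 30: take 30 from right. Merged: [6, 16, 22, 23, 29, 30]
Compare 37 vs 30: take 30 from right. Merged: [6, 16, 22, 23, 29, 30, 30]
Compare 37 vs 39: take 37 from left. Merged: [6, 16, 22, 23, 29, 30, 30, 37]
Append remaining from right: [39, 40, 40]. Merged: [6, 16, 22, 23, 29, 30, 30, 37, 39, 40, 40]

Final merged array: [6, 16, 22, 23, 29, 30, 30, 37, 39, 40, 40]
Total comparisons: 8

The merged array is [6, 16, 22, 23, 29, 30, 30, 37, 39, 40, 40], requiring 8 comparisons. The merge step runs in O(n) time where n is the total number of elements.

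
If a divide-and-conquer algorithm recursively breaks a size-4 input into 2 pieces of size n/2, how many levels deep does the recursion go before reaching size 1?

For divide and conquer with division factor 2:

Problem sizes at each level:
Level 0: 4
Level 1: 2
Level 2: 1

The root is level 0 and the size-1 base case is level 2 (the tree spans levels 0 through 2, i.e. 3 levels counting the root), so the depth is the number of divisions: log_2(4) = 2

The recursion tree depth is log_2(4) = 2. At each level, the problem size is divided by 2, so it takes 2 divisions to reduce to a base case of size 1. The algorithm makes 2 recursive calls at each level.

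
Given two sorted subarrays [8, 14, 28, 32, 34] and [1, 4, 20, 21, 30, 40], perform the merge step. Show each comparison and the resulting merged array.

Merging process:

Compare 8 vs 1: take 1 from right. Merged: [1]
Compare 8 vs 4: take 4 from right. Merged: [1, 4]
Compare 8 vs 20: take 8 from left. Merged: [1, 4, 8]
Compare 14 vs 20: take 14 from left. Merged: [1, 4, 8, 14]
Compare 28 vs 20: take 20 from right. Merged: [1, 4, 8, 14, 20]
Compare 28 vs 21: take 21 from right. Merged: [1, 4, 8, 14, 20, 21]
Compare 28 vs 30: take 28 from left. Merged: [1, 4, 8, 14, 20, 21, 28]
Compare 32 vs 30: take 30 from right. Merged: [1, 4, 8, 14, 20, 21, 28, 30]
Compare 32 vs 40: take 32 from left. Merged: [1, 4, 8, 14, 20, 21, 28, 30, 32]
Compare 34 vs 40: take 34 from left. Merged: [1, 4, 8, 14, 20, 21, 28, 30, 32, 34]
Append remaining from right: [40]. Merged: [1, 4, 8, 14, 20, 21, 28, 30, 32, 34, 40]

Final merged array: [1, 4, 8, 14, 20, 21, 28, 30, 32, 34, 40]
Total comparisons: 10

The merged array is [1, 4, 8, 14, 20, 21, 28, 30, 32, 34, 40], requiring 10 comparisons. The merge step runs in O(n) time where n is the total number of elements.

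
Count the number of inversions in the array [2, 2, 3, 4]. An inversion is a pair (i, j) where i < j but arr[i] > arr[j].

Finding inversions in [2, 2, 3, 4]:


Total inversions: 0

The array has 0 inversions. It is already sorted.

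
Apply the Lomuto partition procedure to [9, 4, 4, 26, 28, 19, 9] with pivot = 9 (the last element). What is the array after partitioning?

Lomuto partition with pivot = 9:

Initial array: [9, 4, 4, 26, 28, 19, 9]

arr[0]=9 <= 9: swap with position 0, array becomes [9, 4, 4, 26, 28, 19, 9]
arr[1]=4 <= 9: swap with position 1, array becomes [9, 4, 4, 26, 28, 19, 9]
arr[2]=4 <= 9: swap with position 2, array becomes [9, 4, 4, 26, 28, 19, 9]
arr[3]=26 > 9: no swap
arr[4]=28 > 9: no swap
arr[5]=19 > 9: no swap

Place pivot at position 3: [9, 4, 4, 9, 28, 19, 26]
Pivot position: 3

After partitioning with pivot 9, the array becomes [9, 4, 4, 9, 28, 19, 26]. The pivot is placed at index 3. All elements to the left of the pivot are <= 9, and all elements to the right are > 9.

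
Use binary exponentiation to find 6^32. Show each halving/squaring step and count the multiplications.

Computing 6^32 by squaring (build up from 6^1; each line after the first costs one multiplication):

6^1 = 6
6^2 = (6^1)^2 = 6^2 = 36
6^4 = (6^2)^2 = 36^2 = 1296
6^8 = (6^4)^2 = 1296^2 = 1679616
6^16 = (6^8)^2 = 1679616^2 = 2821109907456
6^32 = (6^16)^2 = 2821109907456^2 = 7958661109946400884391936

Result: 7958661109946400884391936
Multiplications needed: 5 (5 lines after 6^1)

6^32 = 7958661109946400884391936. Using exponentiation by squaring, this requires 5 multiplications. The key idea: if the exponent is even, square the half-power; if odd, multiply by the base once.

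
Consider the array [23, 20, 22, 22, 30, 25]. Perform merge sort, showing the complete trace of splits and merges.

Merge sort trace:

Split: [23, 20, 22, 22, 30, 25] -> [23, 20, 22] and [22, 30, 25]
  Split: [23, 20, 22] -> [23] and [20, 22]
    Split: [20, 22] -> [20] and [22]
    Merge: [20] + [22] -> [20, 22]
  Merge: [23] + [20, 22] -> [20, 22, 23]
  Split: [22, 30, 25] -> [22] and [30, 25]
    Split: [30, 25] -> [30] and [25]
    Merge: [30] + [25] -> [25, 30]
  Merge: [22] + [25, 30] -> [22, 25, 30]
Merge: [20, 22, 23] + [22, 25, 30] -> [20, 22, 22, 23, 25, 30]

Final sorted array: [20, 22, 22, 23, 25, 30]

The merge sort proceeds by recursively splitting the array and merging sorted halves.
After all merges, the sorted array is [20, 22, 22, 23, 25, 30].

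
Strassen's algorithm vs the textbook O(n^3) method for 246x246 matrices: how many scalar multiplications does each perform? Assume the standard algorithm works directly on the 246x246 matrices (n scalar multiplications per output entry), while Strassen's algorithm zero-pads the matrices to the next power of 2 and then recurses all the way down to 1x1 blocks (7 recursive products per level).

Matrix multiplication for 246x246 matrices:

Strassen's algorithm requires power-of-2 dimensions. Pad 246x246 to 256x256 (next power of 2).

Standard algorithm: 246^3 = 14886936 multiplications
Strassen's algorithm: 7^(log2(256)) = 7^8 = 5764801 multiplications
Savings: 14886936 - 5764801 = 9122135 multiplications

Standard: 14886936 multiplications (246^3). Strassen: 5764801 multiplications (7^8, after padding to 256x256). Strassen reduces 8 recursive multiplications to 7 at each level.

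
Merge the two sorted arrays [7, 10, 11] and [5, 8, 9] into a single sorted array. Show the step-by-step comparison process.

Merging process:

Compare 7 vs 5: take 5 from right. Merged: [5]
Compare 7 vs 8: take 7 from left. Merged: [5, 7]
Compare 10 vs 8: take 8 from right. Merged: [5, 7, 8]
Compare 10 vs 9: take 9 from right. Merged: [5, 7, 8, 9]
Append remaining from left: [10, 11]. Merged: [5, 7, 8, 9, 10, 11]

Final merged array: [5, 7, 8, 9, 10, 11]
Total comparisons: 4

The merged array is [5, 7, 8, 9, 10, 11], requiring 4 comparisons. The merge step runs in O(n) time where n is the total number of elements.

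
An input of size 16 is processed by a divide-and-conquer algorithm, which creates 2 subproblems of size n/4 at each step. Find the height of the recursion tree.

For divide and conquer with division factor 4:

Problem sizes at each level:
Level 0: 16
Level 1: 4
Level 2: 1

The root is level 0 and the size-1 base case is level 2 (the tree spans levels 0 through 2, i.e. 3 levels counting the root), so the depth is the number of divisions: log_4(16) = 2

The recursion tree depth is log_4(16) = 2. At each level, the problem size is divided by 4, so it takes 2 divisions to reduce to a base case of size 1. The algorithm makes 2 recursive calls at each level.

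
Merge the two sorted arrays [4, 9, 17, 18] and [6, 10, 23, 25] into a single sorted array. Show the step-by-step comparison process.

Merging process:

Compare 4 vs 6: take 4 from left. Merged: [4]
Compare 9 vs 6: take 6 from right. Merged: [4, 6]
Compare 9 vs 10: take 9 from left. Merged: [4, 6, 9]
Compare 17 vs 10: take 10 from right. Merged: [4, 6, 9, 10]
Compare 17 vs 23: take 17 from left. Merged: [4, 6, 9, 10, 17]
Compare 18 vs 23: take 18 from left. Merged: [4, 6, 9, 10, 17, 18]
Append remaining from right: [23, 25]. Merged: [4, 6, 9, 10, 17, 18, 23, 25]

Final merged array: [4, 6, 9, 10, 17, 18, 23, 25]
Total comparisons: 6

The merged array is [4, 6, 9, 10, 17, 18, 23, 25], requiring 6 comparisons. The merge step runs in O(n) time where n is the total number of elements.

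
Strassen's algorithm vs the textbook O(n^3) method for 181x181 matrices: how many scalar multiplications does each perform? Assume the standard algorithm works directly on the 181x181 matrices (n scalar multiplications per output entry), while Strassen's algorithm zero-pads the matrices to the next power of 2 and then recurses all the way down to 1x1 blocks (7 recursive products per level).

Matrix multiplication for 181x181 matrices:

Strassen's algorithm requires power-of-2 dimensions. Pad 181x181 to 256x256 (next power of 2).

Standard algorithm: 181^3 = 5929741 multiplications
Strassen's algorithm: 7^(log2(256)) = 7^8 = 5764801 multiplications
Savings: 5929741 - 5764801 = 164940 multiplications

Standard: 5929741 multiplications (181^3). Strassen: 5764801 multiplications (7^8, after padding to 256x256). Strassen reduces 8 recursive multiplications to 7 at each level.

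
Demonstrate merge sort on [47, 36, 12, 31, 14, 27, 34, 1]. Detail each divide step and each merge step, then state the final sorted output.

Merge sort trace:

Split: [47, 36, 12, 31, 14, 27, 34, 1] -> [47, 36, 12, 31] and [14, 27, 34, 1]
  Split: [47, 36, 12, 31] -> [47, 36] and [12, 31]
    Split: [47, 36] -> [47] and [36]
    Merge: [47] + [36] -> [36, 47]
    Split: [12, 31] -> [12] and [31]
    Merge: [12] + [31] -> [12, 31]
  Merge: [36, 47] + [12, 31] -> [12, 31, 36, 47]
  Split: [14, 27, 34, 1] -> [14, 27] and [34, 1]
    Split: [14, 27] -> [14] and [27]
    Merge: [14] + [27] -> [14, 27]
    Split: [34, 1] -> [34] and [1]
    Merge: [34] + [1] -> [1, 34]
  Merge: [14, 27] + [1, 34] -> [1, 14, 27, 34]
Merge: [12, 31, 36, 47] + [1, 14, 27, 34] -> [1, 12, 14, 27, 31, 34, 36, 47]

Final sorted array: [1, 12, 14, 27, 31, 34, 36, 47]

The merge sort proceeds by recursively splitting the array and merging sorted halves.
After all merges, the sorted array is [1, 12, 14, 27, 31, 34, 36, 47].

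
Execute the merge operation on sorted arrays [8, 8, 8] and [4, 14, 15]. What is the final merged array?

Merging process:

Compare 8 vs 4: take 4 from right. Merged: [4]
Compare 8 vs 14: take 8 from left. Merged: [4, 8]
Compare 8 vs 14: take 8 from left. Merged: [4, 8, 8]
Compare 8 vs 14: take 8 from left. Merged: [4, 8, 8, 8]
Append remaining from right: [14, 15]. Merged: [4, 8, 8, 8, 14, 15]

Final merged array: [4, 8, 8, 8, 14, 15]
Total comparisons: 4

The merged array is [4, 8, 8, 8, 14, 15], requiring 4 comparisons. The merge step runs in O(n) time where n is the total number of elements.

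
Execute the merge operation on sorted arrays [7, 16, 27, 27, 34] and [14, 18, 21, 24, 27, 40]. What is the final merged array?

Merging process:

Compare 7 vs 14: take 7 from left. Merged: [7]
Compare 16 vs 14: take 14 from right. Merged: [7, 14]
Compare 16 vs 18: take 16 from left. Merged: [7, 14, 16]
Compare 27 vs 18: take 18 from right. Merged: [7, 14, 16, 18]
Compare 27 vs 21: take 21 from right. Merged: [7, 14, 16, 18, 21]
Compare 27 vs 24: take 24 from right. Merged: [7, 14, 16, 18, 21, 24]
Compare 27 vs 27: take 27 from left. Merged: [7, 14, 16, 18, 21, 24, 27]
Compare 27 vs 27: take 27 from left. Merged: [7, 14, 16, 18, 21, 24, 27, 27]
Compare 34 vs 27: take 27 from right. Merged: [7, 14, 16, 18, 21, 24, 27, 27, 27]
Compare 34 vs 40: take 34 from left. Merged: [7, 14, 16, 18, 21, 24, 27, 27, 27, 34]
Append remaining from right: [40]. Merged: [7, 14, 16, 18, 21, 24, 27, 27, 27, 34, 40]

Final merged array: [7, 14, 16, 18, 21, 24, 27, 27, 27, 34, 40]
Total comparisons: 10

The merged array is [7, 14, 16, 18, 21, 24, 27, 27, 27, 34, 40], requiring 10 comparisons. The merge step runs in O(n) time where n is the total number of elements.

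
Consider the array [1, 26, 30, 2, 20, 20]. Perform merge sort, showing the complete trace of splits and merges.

Merge sort trace:

Split: [1, 26, 30, 2, 20, 20] -> [1, 26, 30] and [2, 20, 20]
  Split: [1, 26, 30] -> [1] and [26, 30]
    Split: [26, 30] -> [26] and [30]
    Merge: [26] + [30] -> [26, 30]
  Merge: [1] + [26, 30] -> [1, 26, 30]
  Split: [2, 20, 20] -> [2] and [20, 20]
    Split: [20, 20] -> [20] and [20]
    Merge: [20] + [20] -> [20, 20]
  Merge: [2] + [20, 20] -> [2, 20, 20]
Merge: [1, 26, 30] + [2, 20, 20] -> [1, 2, 20, 20, 26, 30]

Final sorted array: [1, 2, 20, 20, 26, 30]

The merge sort proceeds by recursively splitting the array and merging sorted halves.
After all merges, the sorted array is [1, 2, 20, 20, 26, 30].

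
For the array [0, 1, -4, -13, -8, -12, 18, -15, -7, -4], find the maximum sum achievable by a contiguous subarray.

Using Kadane's algorithm on [0, 1, -4, -13, -8, -12, 18, -15, -7, -4]:

Scanning through the array:
Position 1 (value 1): max_ending_here = 1, max_so_far = 1
Position 2 (value -4): max_ending_here = -3, max_so_far = 1
Position 3 (value -13): max_ending_here = -13, max_so_far = 1
Position 4 (value -8): max_ending_here = -8, max_so_far = 1
Position 5 (value -12): max_ending_here = -12, max_so_far = 1
Position 6 (value 18): max_ending_here = 18, max_so_far = 18
Position 7 (value -15): max_ending_here = 3, max_so_far = 18
Position 8 (value -7): max_ending_here = -4, max_so_far = 18
Position 9 (value -4): max_ending_here = -4, max_so_far = 18

Maximum subarray: [18]
Maximum sum: 18

The maximum subarray is [18] with sum 18. This subarray runs from index 6 to index 6.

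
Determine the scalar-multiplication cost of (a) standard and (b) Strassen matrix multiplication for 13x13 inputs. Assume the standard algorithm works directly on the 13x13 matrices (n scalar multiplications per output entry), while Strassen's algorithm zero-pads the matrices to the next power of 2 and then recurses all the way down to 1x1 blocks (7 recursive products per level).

Matrix multiplication for 13x13 matrices:

Strassen's algorithm requires power-of-2 dimensions. Pad 13x13 to 16x16 (next power of 2).

Standard algorithm: 13^3 = 2197 multiplications
Strassen's algorithm: 7^(log2(16)) = 7^4 = 2401 multiplications
Difference: 2197 - 2401 = -204 (Strassen uses MORE here due to padding overhead — for small or just-over-power-of-2 n, padding can outweigh the per-level savings)

Standard: 2197 multiplications (13^3). Strassen: 2401 multiplications (7^4, after padding to 16x16). Strassen reduces 8 recursive multiplications to 7 at each level.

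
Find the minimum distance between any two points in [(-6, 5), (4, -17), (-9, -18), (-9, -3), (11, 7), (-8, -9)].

Computing all pairwise distances among 6 points:

d((-6, 5), (4, -17)) = 24.1661
d((-6, 5), (-9, -18)) = 23.1948
d((-6, 5), (-9, -3)) = 8.544
d((-6, 5), (11, 7)) = 17.1172
d((-6, 5), (-8, -9)) = 14.1421
d((4, -17), (-9, -18)) = 13.0384
d((4, -17), (-9, -3)) = 19.105
d((4, -17), (11, 7)) = 25.0
d((4, -17), (-8, -9)) = 14.4222
d((-9, -18), (-9, -3)) = 15.0
d((-9, -18), (11, 7)) = 32.0156
d((-9, -18), (-8, -9)) = 9.0554
d((-9, -3), (11, 7)) = 22.3607
d((-9, -3), (-8, -9)) = 6.0828 <-- minimum
d((11, 7), (-8, -9)) = 24.8395

Closest pair: (-9, -3) and (-8, -9) with distance 6.0828

The closest pair is (-9, -3) and (-8, -9) with Euclidean distance 6.0828. For 6 points, brute-force pairwise comparison is shown above. For large n, the divide-and-conquer algorithm (sort by x, recurse on halves, check the dividing strip) achieves O(n log n).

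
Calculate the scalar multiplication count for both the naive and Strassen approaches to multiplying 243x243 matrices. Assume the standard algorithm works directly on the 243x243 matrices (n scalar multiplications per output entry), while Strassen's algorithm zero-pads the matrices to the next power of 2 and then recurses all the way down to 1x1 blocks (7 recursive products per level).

Matrix multiplication for 243x243 matrices:

Strassen's algorithm requires power-of-2 dimensions. Pad 243x243 to 256x256 (next power of 2).

Standard algorithm: 243^3 = 14348907 multiplications
Strassen's algorithm: 7^(log2(256)) = 7^8 = 5764801 multiplications
Savings: 14348907 - 5764801 = 8584106 multiplications

Standard: 14348907 multiplications (243^3). Strassen: 5764801 multiplications (7^8, after padding to 256x256). Strassen reduces 8 recursive multiplications to 7 at each level.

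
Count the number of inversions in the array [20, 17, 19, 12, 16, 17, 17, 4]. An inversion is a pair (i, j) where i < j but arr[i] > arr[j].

Finding inversions in [20, 17, 19, 12, 16, 17, 17, 4]:

(0, 1): arr[0]=20 > arr[1]=17
(0, 2): arr[0]=20 > arr[2]=19
(0, 3): arr[0]=20 > arr[3]=12
(0, 4): arr[0]=20 > arr[4]=16
(0, 5): arr[0]=20 > arr[5]=17
(0, 6): arr[0]=20 > arr[6]=17
(0, 7): arr[0]=20 > arr[7]=4
(1, 3): arr[1]=17 > arr[3]=12
(1, 4): arr[1]=17 > arr[4]=16
(1, 7): arr[1]=17 > arr[7]=4
(2, 3): arr[2]=19 > arr[3]=12
(2, 4): arr[2]=19 > arr[4]=16
(2, 5): arr[2]=19 > arr[5]=17
(2, 6): arr[2]=19 > arr[6]=17
(2, 7): arr[2]=19 > arr[7]=4
(3, 7): arr[3]=12 > arr[7]=4
(4, 7): arr[4]=16 > arr[7]=4
(5, 7): arr[5]=17 > arr[7]=4
(6, 7): arr[6]=17 > arr[7]=4

Total inversions: 19

The array has 19 inversion(s): (0,1), (0,2), (0,3), (0,4), (0,5), (0,6), (0,7), (1,3), (1,4), (1,7), (2,3), (2,4), (2,5), (2,6), (2,7), (3,7), (4,7), (5,7), (6,7). Each pair (i,j) satisfies i < j and arr[i] > arr[j].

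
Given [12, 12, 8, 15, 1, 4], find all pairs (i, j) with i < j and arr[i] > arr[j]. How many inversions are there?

Finding inversions in [12, 12, 8, 15, 1, 4]:

(0, 2): arr[0]=12 > arr[2]=8
(0, 4): arr[0]=12 > arr[4]=1
(0, 5): arr[0]=12 > arr[5]=4
(1, 2): arr[1]=12 > arr[2]=8
(1, 4): arr[1]=12 > arr[4]=1
(1, 5): arr[1]=12 > arr[5]=4
(2, 4): arr[2]=8 > arr[4]=1
(2, 5): arr[2]=8 > arr[5]=4
(3, 4): arr[3]=15 > arr[4]=1
(3, 5): arr[3]=15 > arr[5]=4

Total inversions: 10

The array has 10 inversion(s): (0,2), (0,4), (0,5), (1,2), (1,4), (1,5), (2,4), (2,5), (3,4), (3,5). Each pair (i,j) satisfies i < j and arr[i] > arr[j].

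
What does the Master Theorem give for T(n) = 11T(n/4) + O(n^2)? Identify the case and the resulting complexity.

Master Theorem for T(n) = 11T(n/4) + O(n^2):

a = 11, b = 4, c = 2
log_b(a) = log_4(11) = 1.7297

Case 3: c = 2 > log_4(11) = 1.7297
T(n) = O(n^2) = O(n^2)

For T(n) = 11T(n/4) + O(n^2): log_4(11) = 1.7297. This is Case 3 of the Master Theorem (c > log_b(a), work dominated by root), giving O(n^2).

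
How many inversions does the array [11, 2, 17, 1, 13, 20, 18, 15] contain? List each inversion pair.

Finding inversions in [11, 2, 17, 1, 13, 20, 18, 15]:

(0, 1): arr[0]=11 > arr[1]=2
(0, 3): arr[0]=11 > arr[3]=1
(1, 3): arr[1]=2 > arr[3]=1
(2, 3): arr[2]=17 > arr[3]=1
(2, 4): arr[2]=17 > arr[4]=13
(2, 7): arr[2]=17 > arr[7]=15
(5, 6): arr[5]=20 > arr[6]=18
(5, 7): arr[5]=20 > arr[7]=15
(6, 7): arr[6]=18 > arr[7]=15

Total inversions: 9

The array has 9 inversion(s): (0,1), (0,3), (1,3), (2,3), (2,4), (2,7), (5,6), (5,7), (6,7). Each pair (i,j) satisfies i < j and arr[i] > arr[j].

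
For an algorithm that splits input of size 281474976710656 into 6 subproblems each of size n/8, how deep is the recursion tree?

For divide and conquer with division factor 8:

Problem sizes at each level:
Level 0: 281474976710656
Level 1: 35184372088832
Level 2: 4398046511104
Level 3: 549755813888
Level 4: 68719476736
Level 5: 8589934592
Level 6: 1073741824
Level 7: 134217728
Level 8: 16777216
Level 9: 2097152
Level 10: 262144
Level 11: 32768
Level 12: 4096
Level 13: 512
Level 14: 64
Level 15: 8
Level 16: 1

The root is level 0 and the size-1 base case is level 16 (the tree spans levels 0 through 16, i.e. 17 levels counting the root), so the depth is the number of divisions: log_8(281474976710656) = 16

The recursion tree depth is log_8(281474976710656) = 16. At each level, the problem size is divided by 8, so it takes 16 divisions to reduce to a base case of size 1. The algorithm makes 6 recursive calls at each level.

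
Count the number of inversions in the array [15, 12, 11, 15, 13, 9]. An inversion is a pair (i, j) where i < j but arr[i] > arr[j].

Finding inversions in [15, 12, 11, 15, 13, 9]:

(0, 1): arr[0]=15 > arr[1]=12
(0, 2): arr[0]=15 > arr[2]=11
(0, 4): arr[0]=15 > arr[4]=13
(0, 5): arr[0]=15 > arr[5]=9
(1, 2): arr[1]=12 > arr[2]=11
(1, 5): arr[1]=12 > arr[5]=9
(2, 5): arr[2]=11 > arr[5]=9
(3, 4): arr[3]=15 > arr[4]=13
(3, 5): arr[3]=15 > arr[5]=9
(4, 5): arr[4]=13 > arr[5]=9

Total inversions: 10

The array has 10 inversion(s): (0,1), (0,2), (0,4), (0,5), (1,2), (1,5), (2,5), (3,4), (3,5), (4,5). Each pair (i,j) satisfies i < j and arr[i] > arr[j].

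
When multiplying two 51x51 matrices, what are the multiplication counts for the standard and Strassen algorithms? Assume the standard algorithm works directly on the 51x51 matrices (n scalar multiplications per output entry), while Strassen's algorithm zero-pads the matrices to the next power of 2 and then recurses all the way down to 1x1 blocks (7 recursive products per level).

Matrix multiplication for 51x51 matrices:

Strassen's algorithm requires power-of-2 dimensions. Pad 51x51 to 64x64 (next power of 2).

Standard algorithm: 51^3 = 132651 multiplications
Strassen's algorithm: 7^(log2(64)) = 7^6 = 117649 multiplications
Savings: 132651 - 117649 = 15002 multiplications

Standard: 132651 multiplications (51^3). Strassen: 117649 multiplications (7^6, after padding to 64x64). Strassen reduces 8 recursive multiplications to 7 at each level.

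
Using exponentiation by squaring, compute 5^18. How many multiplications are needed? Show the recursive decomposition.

Computing 5^18 by squaring (build up from 5^1; each line after the first costs one multiplication):

5^1 = 5
5^2 = (5^1)^2 = 5^2 = 25
5^4 = (5^2)^2 = 25^2 = 625
5^8 = (5^4)^2 = 625^2 = 390625
5^9 = 5 * 5^8 = 5 * 390625 = 1953125
5^18 = (5^9)^2 = 1953125^2 = 3814697265625

Result: 3814697265625
Multiplications needed: 5 (5 lines after 5^1)

5^18 = 3814697265625. Using exponentiation by squaring, this requires 5 multiplications. The key idea: if the exponent is even, square the half-power; if odd, multiply by the base once.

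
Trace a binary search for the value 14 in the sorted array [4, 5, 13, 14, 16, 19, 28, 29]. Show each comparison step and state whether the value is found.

Binary search for 14 in [4, 5, 13, 14, 16, 19, 28, 29]:

lo=0, hi=7, mid=3, arr[mid]=14 -> Found target at index 3!

Binary search finds 14 at index 3 after 1 comparisons. The search repeatedly halves the search space by comparing with the middle element.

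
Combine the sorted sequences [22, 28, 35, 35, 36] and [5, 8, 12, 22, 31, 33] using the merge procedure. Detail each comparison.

Merging process:

Compare 22 vs 5: take 5 from right. Merged: [5]
Compare 22 vs 8: take 8 from right. Merged: [5, 8]
Compare 22 vs 12: take 12 from right. Merged: [5, 8, 12]
Compare 22 vs 22: take 22 from left. Merged: [5, 8, 12, 22]
Compare 28 vs 22: take 22 from right. Merged: [5, 8, 12, 22, 22]
Compare 28 vs 31: take 28 from left. Merged: [5, 8, 12, 22, 22, 28]
Compare 35 vs 31: take 31 from right. Merged: [5, 8, 12, 22, 22, 28, 31]
Compare 35 vs 33: take 33 from right. Merged: [5, 8, 12, 22, 22, 28, 31, 33]
Append remaining from left: [35, 35, 36]. Merged: [5, 8, 12, 22, 22, 28, 31, 33, 35, 35, 36]

Final merged array: [5, 8, 12, 22, 22, 28, 31, 33, 35, 35, 36]
Total comparisons: 8

The merged array is [5, 8, 12, 22, 22, 28, 31, 33, 35, 35, 36], requiring 8 comparisons. The merge step runs in O(n) time where n is the total number of elements.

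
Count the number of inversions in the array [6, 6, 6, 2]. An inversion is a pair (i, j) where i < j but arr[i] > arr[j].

Finding inversions in [6, 6, 6, 2]:

(0, 3): arr[0]=6 > arr[3]=2
(1, 3): arr[1]=6 > arr[3]=2
(2, 3): arr[2]=6 > arr[3]=2

Total inversions: 3

The array has 3 inversion(s): (0,3), (1,3), (2,3). Each pair (i,j) satisfies i < j and arr[i] > arr[j].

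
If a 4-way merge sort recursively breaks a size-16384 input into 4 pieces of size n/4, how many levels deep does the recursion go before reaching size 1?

For divide and conquer with division factor 4:

Problem sizes at each level:
Level 0: 16384
Level 1: 4096
Level 2: 1024
Level 3: 256
Level 4: 64
Level 5: 16
Level 6: 4
Level 7: 1

The root is level 0 and the size-1 base case is level 7 (the tree spans levels 0 through 7, i.e. 8 levels counting the root), so the depth is the number of divisions: log_4(16384) = 7

The recursion tree depth is log_4(16384) = 7. At each level, the problem size is divided by 4, so it takes 7 divisions to reduce to a base case of size 1. The algorithm makes 4 recursive calls at each level.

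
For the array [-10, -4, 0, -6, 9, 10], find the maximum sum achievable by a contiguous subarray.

Using Kadane's algorithm on [-10, -4, 0, -6, 9, 10]:

Scanning through the array:
Position 1 (value -4): max_ending_here = -4, max_so_far = -4
Position 2 (value 0): max_ending_here = 0, max_so_far = 0
Position 3 (value -6): max_ending_here = -6, max_so_far = 0
Position 4 (value 9): max_ending_here = 9, max_so_far = 9
Position 5 (value 10): max_ending_here = 19, max_so_far = 19

Maximum subarray: [9, 10]
Maximum sum: 19

The maximum subarray is [9, 10] with sum 19. This subarray runs from index 4 to index 5.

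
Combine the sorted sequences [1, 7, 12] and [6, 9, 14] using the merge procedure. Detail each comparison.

Merging process:

Compare 1 vs 6: take 1 from left. Merged: [1]
Compare 7 vs 6: take 6 from right. Merged: [1, 6]
Compare 7 vs 9: take 7 from left. Merged: [1, 6, 7]
Compare 12 vs 9: take 9 from right. Merged: [1, 6, 7, 9]
Compare 12 vs 14: take 12 from left. Merged: [1, 6, 7, 9, 12]
Append remaining from right: [14]. Merged: [1, 6, 7, 9, 12, 14]

Final merged array: [1, 6, 7, 9, 12, 14]
Total comparisons: 5

The merged array is [1, 6, 7, 9, 12, 14], requiring 5 comparisons. The merge step runs in O(n) time where n is the total number of elements.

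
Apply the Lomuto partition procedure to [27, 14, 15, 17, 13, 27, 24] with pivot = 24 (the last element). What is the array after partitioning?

Lomuto partition with pivot = 24:

Initial array: [27, 14, 15, 17, 13, 27, 24]

arr[0]=27 > 24: no swap
arr[1]=14 <= 24: swap with position 0, array becomes [14, 27, 15, 17, 13, 27, 24]
arr[2]=15 <= 24: swap with position 1, array becomes [14, 15, 27, 17, 13, 27, 24]
arr[3]=17 <= 24: swap with position 2, array becomes [14, 15, 17, 27, 13, 27, 24]
arr[4]=13 <= 24: swap with position 3, array becomes [14, 15, 17, 13, 27, 27, 24]
arr[5]=27 > 24: no swap

Place pivot at position 4: [14, 15, 17, 13, 24, 27, 27]
Pivot position: 4

After partitioning with pivot 24, the array becomes [14, 15, 17, 13, 24, 27, 27]. The pivot is placed at index 4. All elements to the left of the pivot are <= 24, and all elements to the right are > 24.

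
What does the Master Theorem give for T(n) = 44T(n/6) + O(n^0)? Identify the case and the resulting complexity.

Master Theorem for T(n) = 44T(n/6) + O(n^0):

a = 44, b = 6, c = 0
log_b(a) = log_6(44) = 2.1120

Case 1: c = 0 < log_6(44) = 2.1120
T(n) = O(n^(log_6 44))

For T(n) = 44T(n/6) + O(n^0): log_6(44) = 2.1120. This is Case 1 of the Master Theorem (c < log_b(a), work dominated by leaves), giving O(n^(log_6 44)).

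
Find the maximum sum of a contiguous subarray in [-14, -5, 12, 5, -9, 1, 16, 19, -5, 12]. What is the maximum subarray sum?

Using Kadane's algorithm on [-14, -5, 12, 5, -9, 1, 16, 19, -5, 12]:

Scanning through the array:
Position 1 (value -5): max_ending_here = -5, max_so_far = -5
Position 2 (value 12): max_ending_here = 12, max_so_far = 12
Position 3 (value 5): max_ending_here = 17, max_so_far = 17
Position 4 (value -9): max_ending_here = 8, max_so_far = 17
Position 5 (value 1): max_ending_here = 9, max_so_far = 17
Position 6 (value 16): max_ending_here = 25, max_so_far = 25
Position 7 (value 19): max_ending_here = 44, max_so_far = 44
Position 8 (value -5): max_ending_here = 39, max_so_far = 44
Position 9 (value 12): max_ending_here = 51, max_so_far = 51

Maximum subarray: [12, 5, -9, 1, 16, 19, -5, 12]
Maximum sum: 51

The maximum subarray is [12, 5, -9, 1, 16, 19, -5, 12] with sum 51. This subarray runs from index 2 to index 9.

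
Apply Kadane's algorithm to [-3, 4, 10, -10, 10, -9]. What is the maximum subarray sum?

Using Kadane's algorithm on [-3, 4, 10, -10, 10, -9]:

Scanning through the array:
Position 1 (value 4): max_ending_here = 4, max_so_far = 4
Position 2 (value 10): max_ending_here = 14, max_so_far = 14
Position 3 (value -10): max_ending_here = 4, max_so_far = 14
Position 4 (value 10): max_ending_here = 14, max_so_far = 14
Position 5 (value -9): max_ending_here = 5, max_so_far = 14

Maximum subarray: [4, 10]
Maximum sum: 14

The maximum subarray is [4, 10] with sum 14. This subarray runs from index 1 to index 2.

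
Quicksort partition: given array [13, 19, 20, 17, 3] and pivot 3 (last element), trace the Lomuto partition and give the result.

Lomuto partition with pivot = 3:

Initial array: [13, 19, 20, 17, 3]

arr[0]=13 > 3: no swap
arr[1]=19 > 3: no swap
arr[2]=20 > 3: no swap
arr[3]=17 > 3: no swap

Place pivot at position 0: [3, 19, 20, 17, 13]
Pivot position: 0

After partitioning with pivot 3, the array becomes [3, 19, 20, 17, 13]. The pivot is placed at index 0. All elements to the left of the pivot are <= 3, and all elements to the right are > 3.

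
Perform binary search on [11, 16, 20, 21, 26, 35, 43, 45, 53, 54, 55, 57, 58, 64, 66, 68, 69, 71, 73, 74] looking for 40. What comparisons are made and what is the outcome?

Binary search for 40 in [11, 16, 20, 21, 26, 35, 43, 45, 53, 54, 55, 57, 58, 64, 66, 68, 69, 71, 73, 74]:

lo=0, hi=19, mid=9, arr[mid]=54 -> 54 > 40, search left half
lo=0, hi=8, mid=4, arr[mid]=26 -> 26 < 40, search right half
lo=5, hi=8, mid=6, arr[mid]=43 -> 43 > 40, search left half
lo=5, hi=5, mid=5, arr[mid]=35 -> 35 < 40, search right half
lo=6 > hi=5, target 40 not found

Binary search determines that 40 is not in the array after 4 comparisons. The search space was exhausted without finding the target.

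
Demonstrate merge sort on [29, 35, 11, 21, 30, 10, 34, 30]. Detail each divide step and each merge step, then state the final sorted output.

Merge sort trace:

Split: [29, 35, 11, 21, 30, 10, 34, 30] -> [29, 35, 11, 21] and [30, 10, 34, 30]
  Split: [29, 35, 11, 21] -> [29, 35] and [11, 21]
    Split: [29, 35] -> [29] and [35]
    Merge: [29] + [35] -> [29, 35]
    Split: [11, 21] -> [11] and [21]
    Merge: [11] + [21] -> [11, 21]
  Merge: [29, 35] + [11, 21] -> [11, 21, 29, 35]
  Split: [30, 10, 34, 30] -> [30, 10] and [34, 30]
    Split: [30, 10] -> [30] and [10]
    Merge: [30] + [10] -> [10, 30]
    Split: [34, 30] -> [34] and [30]
    Merge: [34] + [30] -> [30, 34]
  Merge: [10, 30] + [30, 34] -> [10, 30, 30, 34]
Merge: [11, 21, 29, 35] + [10, 30, 30, 34] -> [10, 11, 21, 29, 30, 30, 34, 35]

Final sorted array: [10, 11, 21, 29, 30, 30, 34, 35]

The merge sort proceeds by recursively splitting the array and merging sorted halves.
After all merges, the sorted array is [10, 11, 21, 29, 30, 30, 34, 35].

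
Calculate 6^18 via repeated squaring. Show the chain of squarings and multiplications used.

Computing 6^18 by squaring (build up from 6^1; each line after the first costs one multiplication):

6^1 = 6
6^2 = (6^1)^2 = 6^2 = 36
6^4 = (6^2)^2 = 36^2 = 1296
6^8 = (6^4)^2 = 1296^2 = 1679616
6^9 = 6 * 6^8 = 6 * 1679616 = 10077696
6^18 = (6^9)^2 = 10077696^2 = 101559956668416

Result: 101559956668416
Multiplications needed: 5 (5 lines after 6^1)

6^18 = 101559956668416. Using exponentiation by squaring, this requires 5 multiplications. The key idea: if the exponent is even, square the half-power; if odd, multiply by the base once.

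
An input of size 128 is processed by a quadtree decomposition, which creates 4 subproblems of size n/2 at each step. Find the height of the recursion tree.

For divide and conquer with division factor 2:

Problem sizes at each level:
Level 0: 128
Level 1: 64
Level 2: 32
Level 3: 16
Level 4: 8
Level 5: 4
Level 6: 2
Level 7: 1

The root is level 0 and the size-1 base case is level 7 (the tree spans levels 0 through 7, i.e. 8 levels counting the root), so the depth is the number of divisions: log_2(128) = 7

The recursion tree depth is log_2(128) = 7. At each level, the problem size is divided by 2, so it takes 7 divisions to reduce to a base case of size 1. The algorithm makes 4 recursive calls at each level.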